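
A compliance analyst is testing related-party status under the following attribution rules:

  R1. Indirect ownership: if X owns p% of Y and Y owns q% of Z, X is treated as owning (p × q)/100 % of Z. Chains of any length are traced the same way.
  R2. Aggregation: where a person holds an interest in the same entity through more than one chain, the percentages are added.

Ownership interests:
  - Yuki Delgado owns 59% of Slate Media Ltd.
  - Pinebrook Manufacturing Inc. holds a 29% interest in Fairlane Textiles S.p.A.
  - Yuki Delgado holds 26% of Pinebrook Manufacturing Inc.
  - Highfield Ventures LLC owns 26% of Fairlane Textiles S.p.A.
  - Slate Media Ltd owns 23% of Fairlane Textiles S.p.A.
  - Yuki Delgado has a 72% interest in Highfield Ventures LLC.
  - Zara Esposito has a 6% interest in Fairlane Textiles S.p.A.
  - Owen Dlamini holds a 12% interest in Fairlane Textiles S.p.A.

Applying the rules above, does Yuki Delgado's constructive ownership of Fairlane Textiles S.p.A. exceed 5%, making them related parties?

Yes

Chain via Slate Media Ltd (R1): 59% × 23% = 13.57% of Fairlane Textiles S.p.A.
Chain via Pinebrook Manufacturing Inc. (R1): 26% × 29% = 7.54% of Fairlane Textiles S.p.A.
Chain via Highfield Ventures LLC (R1): 72% × 26% = 18.72% of Fairlane Textiles S.p.A.
Aggregating (R2): 13.57% + 7.54% + 18.72% = 39.83%.
39.83% exceeds the 5% threshold, so Yuki is a related party to Fairlane Textiles S.p.A.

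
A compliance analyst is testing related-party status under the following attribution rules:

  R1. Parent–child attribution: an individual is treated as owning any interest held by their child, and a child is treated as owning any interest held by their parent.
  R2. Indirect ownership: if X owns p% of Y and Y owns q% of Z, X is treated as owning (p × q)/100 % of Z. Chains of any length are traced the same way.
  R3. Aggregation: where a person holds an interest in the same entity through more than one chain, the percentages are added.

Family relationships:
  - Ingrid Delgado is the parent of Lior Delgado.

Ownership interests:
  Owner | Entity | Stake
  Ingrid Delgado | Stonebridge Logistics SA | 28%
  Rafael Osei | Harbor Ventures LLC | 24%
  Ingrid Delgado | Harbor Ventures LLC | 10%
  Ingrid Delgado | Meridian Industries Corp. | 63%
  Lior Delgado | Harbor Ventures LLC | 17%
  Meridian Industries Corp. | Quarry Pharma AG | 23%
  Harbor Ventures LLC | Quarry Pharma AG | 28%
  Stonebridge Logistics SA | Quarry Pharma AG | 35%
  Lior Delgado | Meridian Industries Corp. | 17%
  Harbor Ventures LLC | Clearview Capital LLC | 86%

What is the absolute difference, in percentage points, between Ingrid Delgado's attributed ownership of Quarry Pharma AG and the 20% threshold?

15.76

By parent–child attribution (R1), Ingrid Delgado is treated as also owning Lior Delgado's interest in Harbor Ventures LLC, giving 10% + 17% = 27%.
By parent–child attribution (R1), Ingrid Delgado is treated as also owning Lior Delgado's interest in Meridian Industries Corp, giving 63% + 17% = 80%.
Chain via Harbor Ventures LLC (R2): 27% × 28% = 7.56% of Quarry Pharma AG.
Chain via Stonebridge Logistics SA (R2): 28% × 35% = 9.8% of Quarry Pharma AG.
Chain via Meridian Industries Corp. (R2): 80% × 23% = 18.4% of Quarry Pharma AG.
Aggregating (R3): 7.56% + 9.8% + 18.4% = 35.76%.
35.76% exceeds the 20% threshold by 15.76 percentage points.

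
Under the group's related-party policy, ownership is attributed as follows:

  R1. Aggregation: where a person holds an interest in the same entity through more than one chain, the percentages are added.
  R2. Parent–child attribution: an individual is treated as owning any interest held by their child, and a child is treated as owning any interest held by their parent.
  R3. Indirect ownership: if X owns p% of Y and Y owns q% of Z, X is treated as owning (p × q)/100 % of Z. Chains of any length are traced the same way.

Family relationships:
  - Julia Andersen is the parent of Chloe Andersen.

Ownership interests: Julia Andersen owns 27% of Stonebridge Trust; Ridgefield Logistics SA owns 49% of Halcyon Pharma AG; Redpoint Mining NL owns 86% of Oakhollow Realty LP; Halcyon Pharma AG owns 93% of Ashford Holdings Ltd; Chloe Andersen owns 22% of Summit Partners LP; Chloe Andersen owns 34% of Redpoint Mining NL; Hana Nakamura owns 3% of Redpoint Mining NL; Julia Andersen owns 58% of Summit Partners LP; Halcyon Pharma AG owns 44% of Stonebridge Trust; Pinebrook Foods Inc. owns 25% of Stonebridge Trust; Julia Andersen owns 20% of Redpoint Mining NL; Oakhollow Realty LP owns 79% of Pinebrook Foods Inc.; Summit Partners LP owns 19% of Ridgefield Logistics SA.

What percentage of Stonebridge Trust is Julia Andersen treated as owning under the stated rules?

39.44902%

By parent–child attribution (R2), Julia Andersen is treated as also owning Chloe Andersen's interest in Summit Partners LP, giving 58% + 22% = 80%.
By parent–child attribution (R2), Julia Andersen is treated as also owning Chloe Andersen's interest in Redpoint Mining NL, giving 20% + 34% = 54%.
Chain via Summit Partners LP → Ridgefield Logistics SA → Halcyon Pharma AG (R3): 80% × 19% × 49% × 44% = 3.27712% of Stonebridge Trust.
Chain via Redpoint Mining NL → Oakhollow Realty LP → Pinebrook Foods Inc. (R3): 54% × 86% × 79% × 25% = 9.1719% of Stonebridge Trust.
Direct interest in Stonebridge Trust: 27%.
Aggregating (R1): 3.27712% + 9.1719% + 27% = 39.44902%.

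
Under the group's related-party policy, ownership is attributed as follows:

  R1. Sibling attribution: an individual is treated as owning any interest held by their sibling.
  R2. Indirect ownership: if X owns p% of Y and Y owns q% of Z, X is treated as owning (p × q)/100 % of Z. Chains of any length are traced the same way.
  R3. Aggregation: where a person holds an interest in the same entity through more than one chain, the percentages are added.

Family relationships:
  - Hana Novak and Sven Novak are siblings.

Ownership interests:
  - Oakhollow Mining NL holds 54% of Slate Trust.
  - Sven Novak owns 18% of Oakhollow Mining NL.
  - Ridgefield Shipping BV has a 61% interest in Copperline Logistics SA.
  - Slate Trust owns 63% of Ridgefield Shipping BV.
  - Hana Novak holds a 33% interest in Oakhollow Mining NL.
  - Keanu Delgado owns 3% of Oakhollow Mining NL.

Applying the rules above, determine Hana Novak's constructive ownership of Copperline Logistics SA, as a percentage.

By sibling attribution (R1), Hana Novak is treated as also owning Sven Novak's interest in Oakhollow Mining NL, giving 33% + 18% = 51%.
Chain via Oakhollow Mining NL → Slate Trust → Ridgefield Shipping BV (R2): 51% × 54% × 63% × 61% = 10.583622% of Copperline Logistics SA.

10.583622%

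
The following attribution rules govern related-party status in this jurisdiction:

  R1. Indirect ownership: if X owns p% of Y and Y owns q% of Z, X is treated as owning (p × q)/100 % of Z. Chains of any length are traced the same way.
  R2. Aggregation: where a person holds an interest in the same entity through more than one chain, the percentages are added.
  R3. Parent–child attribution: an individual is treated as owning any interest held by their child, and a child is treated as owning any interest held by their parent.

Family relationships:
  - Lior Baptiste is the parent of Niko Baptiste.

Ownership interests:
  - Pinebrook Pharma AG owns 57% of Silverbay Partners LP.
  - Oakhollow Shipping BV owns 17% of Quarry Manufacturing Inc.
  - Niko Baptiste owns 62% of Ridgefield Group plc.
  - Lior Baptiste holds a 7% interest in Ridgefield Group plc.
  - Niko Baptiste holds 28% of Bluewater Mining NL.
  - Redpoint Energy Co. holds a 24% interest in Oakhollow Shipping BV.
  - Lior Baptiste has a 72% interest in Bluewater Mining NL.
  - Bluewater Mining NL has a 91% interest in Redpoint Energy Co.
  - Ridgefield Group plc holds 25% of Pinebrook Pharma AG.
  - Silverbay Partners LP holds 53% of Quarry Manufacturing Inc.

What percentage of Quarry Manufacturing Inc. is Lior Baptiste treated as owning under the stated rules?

8.924025%

By parent–child attribution (R3), Lior Baptiste is treated as also owning Niko Baptiste's interest in Bluewater Mining NL, giving 72% + 28% = 100%.
By parent–child attribution (R3), Lior Baptiste is treated as also owning Niko Baptiste's interest in Ridgefield Group plc, giving 7% + 62% = 69%.
Chain via Bluewater Mining NL → Redpoint Energy Co. → Oakhollow Shipping BV (R1): 100% × 91% × 24% × 17% = 3.7128% of Quarry Manufacturing Inc.
Chain via Ridgefield Group plc → Pinebrook Pharma AG → Silverbay Partners LP (R1): 69% × 25% × 57% × 53% = 5.211225% of Quarry Manufacturing Inc.
Aggregating (R2): 3.7128% + 5.211225% = 8.924025%.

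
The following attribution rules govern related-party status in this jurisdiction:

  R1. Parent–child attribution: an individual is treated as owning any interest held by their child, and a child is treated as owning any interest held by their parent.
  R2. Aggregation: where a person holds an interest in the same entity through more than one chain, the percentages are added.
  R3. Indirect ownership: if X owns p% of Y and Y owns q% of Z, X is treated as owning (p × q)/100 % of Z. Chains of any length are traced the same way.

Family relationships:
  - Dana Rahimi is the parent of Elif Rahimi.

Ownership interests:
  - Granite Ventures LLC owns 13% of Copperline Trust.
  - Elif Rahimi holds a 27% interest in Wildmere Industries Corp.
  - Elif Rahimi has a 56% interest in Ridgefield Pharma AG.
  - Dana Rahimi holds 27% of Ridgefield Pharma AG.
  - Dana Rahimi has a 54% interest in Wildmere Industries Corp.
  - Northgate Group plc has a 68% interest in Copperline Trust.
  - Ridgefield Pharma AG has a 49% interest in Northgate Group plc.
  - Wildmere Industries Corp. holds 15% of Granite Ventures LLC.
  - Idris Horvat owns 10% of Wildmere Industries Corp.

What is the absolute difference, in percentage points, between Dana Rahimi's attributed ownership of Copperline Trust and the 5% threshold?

By parent–child attribution (R1), Dana Rahimi is treated as also owning Elif Rahimi's interest in Wildmere Industries Corp, giving 54% + 27% = 81%.
By parent–child attribution (R1), Dana Rahimi is treated as also owning Elif Rahimi's interest in Ridgefield Pharma AG, giving 27% + 56% = 83%.
Chain via Wildmere Industries Corp. → Granite Ventures LLC (R3): 81% × 15% × 13% = 1.5795% of Copperline Trust.
Chain via Ridgefield Pharma AG → Northgate Group plc (R3): 83% × 49% × 68% = 27.6556% of Copperline Trust.
Aggregating (R2): 1.5795% + 27.6556% = 29.2351%.
29.2351% exceeds the 5% threshold by 24.2351 percentage points.

24.2351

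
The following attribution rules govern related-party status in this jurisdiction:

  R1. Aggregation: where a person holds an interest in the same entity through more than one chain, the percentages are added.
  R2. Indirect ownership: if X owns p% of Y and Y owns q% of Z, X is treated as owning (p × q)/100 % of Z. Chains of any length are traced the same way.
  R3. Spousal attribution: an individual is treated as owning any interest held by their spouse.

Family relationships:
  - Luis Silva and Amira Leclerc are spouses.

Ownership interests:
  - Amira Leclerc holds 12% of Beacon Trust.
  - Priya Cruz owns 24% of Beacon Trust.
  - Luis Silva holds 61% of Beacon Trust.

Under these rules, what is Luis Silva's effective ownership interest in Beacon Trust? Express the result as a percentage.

73%

By spousal attribution (R3), Luis Silva is treated as also owning Amira Leclerc's interest in Beacon Trust, giving 61% + 12% = 73%.
Direct interest in Beacon Trust: 73%.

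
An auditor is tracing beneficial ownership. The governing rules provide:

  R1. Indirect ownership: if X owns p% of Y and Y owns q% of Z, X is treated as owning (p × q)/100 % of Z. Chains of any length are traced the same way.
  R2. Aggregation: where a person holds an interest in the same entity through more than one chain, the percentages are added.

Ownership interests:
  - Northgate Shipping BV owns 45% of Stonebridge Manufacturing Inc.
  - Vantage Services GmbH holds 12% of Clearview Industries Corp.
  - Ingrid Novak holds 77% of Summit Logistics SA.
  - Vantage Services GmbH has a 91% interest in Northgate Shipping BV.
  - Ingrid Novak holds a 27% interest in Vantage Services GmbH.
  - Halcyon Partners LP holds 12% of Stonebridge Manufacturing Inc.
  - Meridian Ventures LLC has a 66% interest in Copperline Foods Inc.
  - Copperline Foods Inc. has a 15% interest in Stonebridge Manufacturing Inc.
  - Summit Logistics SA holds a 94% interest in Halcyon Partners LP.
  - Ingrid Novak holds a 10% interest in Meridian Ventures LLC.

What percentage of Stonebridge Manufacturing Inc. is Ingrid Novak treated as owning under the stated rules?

Chain via Meridian Ventures LLC → Copperline Foods Inc. (R1): 10% × 66% × 15% = 0.99% of Stonebridge Manufacturing Inc.
Chain via Summit Logistics SA → Halcyon Partners LP (R1): 77% × 94% × 12% = 8.6856% of Stonebridge Manufacturing Inc.
Chain via Vantage Services GmbH → Northgate Shipping BV (R1): 27% × 91% × 45% = 11.0565% of Stonebridge Manufacturing Inc.
Aggregating (R2): 0.99% + 8.6856% + 11.0565% = 20.7321%.

20.7321%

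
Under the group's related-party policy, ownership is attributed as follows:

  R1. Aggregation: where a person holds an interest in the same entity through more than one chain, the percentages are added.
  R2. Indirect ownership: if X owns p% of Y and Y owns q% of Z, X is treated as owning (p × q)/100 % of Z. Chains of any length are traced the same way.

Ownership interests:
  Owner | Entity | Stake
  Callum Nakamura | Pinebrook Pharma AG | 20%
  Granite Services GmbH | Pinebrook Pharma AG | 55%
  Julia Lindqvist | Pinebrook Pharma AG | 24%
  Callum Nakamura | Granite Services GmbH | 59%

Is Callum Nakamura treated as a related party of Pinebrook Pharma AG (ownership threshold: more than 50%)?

Yes

Chain via Granite Services GmbH (R2): 59% × 55% = 32.45% of Pinebrook Pharma AG.
Direct interest in Pinebrook Pharma AG: 20%.
Aggregating (R1): 32.45% + 20% = 52.45%.
52.45% exceeds the 50% threshold, so Callum is a related party to Pinebrook Pharma AG.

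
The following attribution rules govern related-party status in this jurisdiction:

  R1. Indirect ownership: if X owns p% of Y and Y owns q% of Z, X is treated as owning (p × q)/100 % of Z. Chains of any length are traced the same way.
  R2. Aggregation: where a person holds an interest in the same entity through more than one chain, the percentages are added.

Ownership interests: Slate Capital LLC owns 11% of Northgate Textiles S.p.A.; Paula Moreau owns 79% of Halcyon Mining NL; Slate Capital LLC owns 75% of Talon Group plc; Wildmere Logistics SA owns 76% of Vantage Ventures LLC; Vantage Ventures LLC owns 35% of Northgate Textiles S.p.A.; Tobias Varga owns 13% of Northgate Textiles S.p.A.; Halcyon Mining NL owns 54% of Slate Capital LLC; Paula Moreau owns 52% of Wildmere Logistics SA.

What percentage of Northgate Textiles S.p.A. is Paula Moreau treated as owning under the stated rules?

Chain via Wildmere Logistics SA → Vantage Ventures LLC (R1): 52% × 76% × 35% = 13.832% of Northgate Textiles S.p.A.
Chain via Halcyon Mining NL → Slate Capital LLC (R1): 79% × 54% × 11% = 4.6926% of Northgate Textiles S.p.A.
Aggregating (R2): 13.832% + 4.6926% = 18.5246%.

18.5246%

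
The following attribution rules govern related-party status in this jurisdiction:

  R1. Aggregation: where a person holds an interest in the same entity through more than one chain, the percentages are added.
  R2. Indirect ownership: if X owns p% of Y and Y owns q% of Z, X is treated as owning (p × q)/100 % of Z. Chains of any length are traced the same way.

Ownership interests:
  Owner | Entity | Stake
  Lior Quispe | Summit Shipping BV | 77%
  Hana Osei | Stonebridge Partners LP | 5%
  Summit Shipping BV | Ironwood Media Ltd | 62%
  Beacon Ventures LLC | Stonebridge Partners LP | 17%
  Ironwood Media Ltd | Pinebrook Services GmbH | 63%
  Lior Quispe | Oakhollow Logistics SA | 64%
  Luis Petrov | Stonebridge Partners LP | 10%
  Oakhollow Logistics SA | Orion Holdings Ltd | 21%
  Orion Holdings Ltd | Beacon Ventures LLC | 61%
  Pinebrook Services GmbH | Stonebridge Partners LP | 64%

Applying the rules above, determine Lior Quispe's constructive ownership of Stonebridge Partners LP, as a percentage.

Chain via Oakhollow Logistics SA → Orion Holdings Ltd → Beacon Ventures LLC (R2): 64% × 21% × 61% × 17% = 1.393728% of Stonebridge Partners LP.
Chain via Summit Shipping BV → Ironwood Media Ltd → Pinebrook Services GmbH (R2): 77% × 62% × 63% × 64% = 19.248768% of Stonebridge Partners LP.
Aggregating (R1): 1.393728% + 19.248768% = 20.642496%.

20.642496%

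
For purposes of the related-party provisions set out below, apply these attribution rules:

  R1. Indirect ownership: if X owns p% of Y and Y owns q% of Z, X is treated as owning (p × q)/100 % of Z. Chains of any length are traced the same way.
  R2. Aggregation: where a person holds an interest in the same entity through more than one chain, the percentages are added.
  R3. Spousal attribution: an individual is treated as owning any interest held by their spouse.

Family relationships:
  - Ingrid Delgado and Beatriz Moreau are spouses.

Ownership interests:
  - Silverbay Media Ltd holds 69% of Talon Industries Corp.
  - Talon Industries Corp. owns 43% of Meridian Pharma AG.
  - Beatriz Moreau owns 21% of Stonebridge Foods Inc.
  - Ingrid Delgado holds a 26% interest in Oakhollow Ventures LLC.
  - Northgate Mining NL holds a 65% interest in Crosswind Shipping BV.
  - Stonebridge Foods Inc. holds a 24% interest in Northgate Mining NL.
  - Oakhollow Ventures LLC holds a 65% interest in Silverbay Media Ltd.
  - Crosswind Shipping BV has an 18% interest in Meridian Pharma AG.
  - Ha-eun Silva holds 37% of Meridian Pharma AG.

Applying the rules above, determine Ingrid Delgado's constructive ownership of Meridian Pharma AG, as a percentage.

By spousal attribution (R3), Ingrid Delgado is treated as owning Beatriz Moreau's 21% interest in Stonebridge Foods Inc.
Chain via Oakhollow Ventures LLC → Silverbay Media Ltd → Talon Industries Corp. (R1): 26% × 65% × 69% × 43% = 5.01423% of Meridian Pharma AG.
Chain via Stonebridge Foods Inc. → Northgate Mining NL → Crosswind Shipping BV (R1): 21% × 24% × 65% × 18% = 0.58968% of Meridian Pharma AG.
Aggregating (R2): 5.01423% + 0.58968% = 5.60391%.

5.60391%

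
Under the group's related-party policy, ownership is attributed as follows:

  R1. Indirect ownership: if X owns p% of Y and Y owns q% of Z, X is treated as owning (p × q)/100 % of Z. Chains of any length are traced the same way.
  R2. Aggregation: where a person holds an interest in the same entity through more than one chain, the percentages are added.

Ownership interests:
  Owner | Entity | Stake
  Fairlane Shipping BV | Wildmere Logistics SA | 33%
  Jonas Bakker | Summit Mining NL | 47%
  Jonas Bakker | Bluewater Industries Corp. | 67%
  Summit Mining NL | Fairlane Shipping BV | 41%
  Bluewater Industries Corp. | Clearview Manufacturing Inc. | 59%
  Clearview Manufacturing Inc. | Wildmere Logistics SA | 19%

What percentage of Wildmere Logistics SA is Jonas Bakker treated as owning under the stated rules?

13.8698%

Chain via Summit Mining NL → Fairlane Shipping BV (R1): 47% × 41% × 33% = 6.3591% of Wildmere Logistics SA.
Chain via Bluewater Industries Corp. → Clearview Manufacturing Inc. (R1): 67% × 59% × 19% = 7.5107% of Wildmere Logistics SA.
Aggregating (R2): 6.3591% + 7.5107% = 13.8698%.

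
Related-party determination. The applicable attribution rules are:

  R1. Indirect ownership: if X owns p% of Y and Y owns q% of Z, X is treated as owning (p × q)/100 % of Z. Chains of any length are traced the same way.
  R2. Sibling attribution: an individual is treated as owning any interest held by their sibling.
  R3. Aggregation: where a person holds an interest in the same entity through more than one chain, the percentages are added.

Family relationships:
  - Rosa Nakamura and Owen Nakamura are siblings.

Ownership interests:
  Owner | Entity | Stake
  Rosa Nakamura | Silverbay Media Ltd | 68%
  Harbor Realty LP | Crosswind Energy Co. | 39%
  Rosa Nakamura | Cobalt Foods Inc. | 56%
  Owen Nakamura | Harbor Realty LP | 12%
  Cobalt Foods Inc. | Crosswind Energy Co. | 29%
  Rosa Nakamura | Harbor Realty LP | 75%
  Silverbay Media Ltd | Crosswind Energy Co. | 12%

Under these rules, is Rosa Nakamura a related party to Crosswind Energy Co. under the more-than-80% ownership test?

No

By sibling attribution (R2), Rosa Nakamura is treated as also owning Owen Nakamura's interest in Harbor Realty LP, giving 75% + 12% = 87%.
Chain via Harbor Realty LP (R1): 87% × 39% = 33.93% of Crosswind Energy Co.
Chain via Silverbay Media Ltd (R1): 68% × 12% = 8.16% of Crosswind Energy Co.
Chain via Cobalt Foods Inc. (R1): 56% × 29% = 16.24% of Crosswind Energy Co.
Aggregating (R3): 33.93% + 8.16% + 16.24% = 58.33%.
58.33% does not exceed the 80% threshold, so Rosa is not a related party to Crosswind Energy Co.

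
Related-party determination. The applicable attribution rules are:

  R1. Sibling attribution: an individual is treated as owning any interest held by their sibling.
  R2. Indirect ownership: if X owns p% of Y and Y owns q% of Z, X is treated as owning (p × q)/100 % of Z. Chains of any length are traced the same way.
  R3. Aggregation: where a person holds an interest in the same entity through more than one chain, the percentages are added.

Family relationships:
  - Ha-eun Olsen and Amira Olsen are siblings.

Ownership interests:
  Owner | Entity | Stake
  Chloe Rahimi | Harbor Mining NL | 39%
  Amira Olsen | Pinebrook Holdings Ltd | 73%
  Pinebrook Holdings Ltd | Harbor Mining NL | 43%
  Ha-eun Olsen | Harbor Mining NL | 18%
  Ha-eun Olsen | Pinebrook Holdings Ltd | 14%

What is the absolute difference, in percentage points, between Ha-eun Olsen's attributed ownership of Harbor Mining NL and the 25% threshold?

By sibling attribution (R1), Ha-eun Olsen is treated as also owning Amira Olsen's interest in Pinebrook Holdings Ltd, giving 14% + 73% = 87%.
Chain via Pinebrook Holdings Ltd (R2): 87% × 43% = 37.41% of Harbor Mining NL.
Direct interest in Harbor Mining NL: 18%.
Aggregating (R3): 37.41% + 18% = 55.41%.
55.41% exceeds the 25% threshold by 30.41 percentage points.

30.41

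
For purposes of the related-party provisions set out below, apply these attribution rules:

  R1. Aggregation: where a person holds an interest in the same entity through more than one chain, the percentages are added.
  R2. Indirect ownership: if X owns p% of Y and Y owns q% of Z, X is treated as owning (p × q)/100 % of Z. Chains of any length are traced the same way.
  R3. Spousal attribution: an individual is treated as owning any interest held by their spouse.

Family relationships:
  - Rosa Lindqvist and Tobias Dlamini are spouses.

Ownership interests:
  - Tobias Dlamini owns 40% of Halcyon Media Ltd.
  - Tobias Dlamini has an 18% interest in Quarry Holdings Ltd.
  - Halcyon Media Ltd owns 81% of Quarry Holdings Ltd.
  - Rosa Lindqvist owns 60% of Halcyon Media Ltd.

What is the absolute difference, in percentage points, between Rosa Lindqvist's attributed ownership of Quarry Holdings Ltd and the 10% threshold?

By spousal attribution (R3), Rosa Lindqvist is treated as also owning Tobias Dlamini's interest in Halcyon Media Ltd, giving 60% + 40% = 100%.
By spousal attribution (R3), Rosa Lindqvist is treated as owning Tobias Dlamini's 18% interest in Quarry Holdings Ltd.
Chain via Halcyon Media Ltd (R2): 100% × 81% = 81% of Quarry Holdings Ltd.
Direct interest in Quarry Holdings Ltd: 18%.
Aggregating (R1): 81% + 18% = 99%.
99% exceeds the 10% threshold by 89 percentage points.

89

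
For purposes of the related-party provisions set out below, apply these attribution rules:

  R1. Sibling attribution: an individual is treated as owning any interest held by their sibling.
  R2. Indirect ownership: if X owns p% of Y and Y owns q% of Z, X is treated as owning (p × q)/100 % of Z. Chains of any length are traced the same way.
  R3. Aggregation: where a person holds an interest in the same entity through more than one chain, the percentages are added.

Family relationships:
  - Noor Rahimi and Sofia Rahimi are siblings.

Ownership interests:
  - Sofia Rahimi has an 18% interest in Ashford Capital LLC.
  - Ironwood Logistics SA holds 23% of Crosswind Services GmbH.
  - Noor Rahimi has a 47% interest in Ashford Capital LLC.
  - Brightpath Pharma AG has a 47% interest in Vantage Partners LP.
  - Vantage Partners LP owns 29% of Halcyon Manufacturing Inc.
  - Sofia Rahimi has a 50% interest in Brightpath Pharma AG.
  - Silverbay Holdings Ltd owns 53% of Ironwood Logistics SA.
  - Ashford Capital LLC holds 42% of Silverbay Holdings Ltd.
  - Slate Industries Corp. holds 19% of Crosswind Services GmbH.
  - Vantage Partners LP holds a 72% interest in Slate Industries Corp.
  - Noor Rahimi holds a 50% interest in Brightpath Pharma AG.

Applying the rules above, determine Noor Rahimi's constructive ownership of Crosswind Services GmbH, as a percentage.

9.75747%

By sibling attribution (R1), Noor Rahimi is treated as also owning Sofia Rahimi's interest in Ashford Capital LLC, giving 47% + 18% = 65%.
By sibling attribution (R1), Noor Rahimi is treated as also owning Sofia Rahimi's interest in Brightpath Pharma AG, giving 50% + 50% = 100%.
Chain via Ashford Capital LLC → Silverbay Holdings Ltd → Ironwood Logistics SA (R2): 65% × 42% × 53% × 23% = 3.32787% of Crosswind Services GmbH.
Chain via Brightpath Pharma AG → Vantage Partners LP → Slate Industries Corp. (R2): 100% × 47% × 72% × 19% = 6.4296% of Crosswind Services GmbH.
Aggregating (R3): 3.32787% + 6.4296% = 9.75747%.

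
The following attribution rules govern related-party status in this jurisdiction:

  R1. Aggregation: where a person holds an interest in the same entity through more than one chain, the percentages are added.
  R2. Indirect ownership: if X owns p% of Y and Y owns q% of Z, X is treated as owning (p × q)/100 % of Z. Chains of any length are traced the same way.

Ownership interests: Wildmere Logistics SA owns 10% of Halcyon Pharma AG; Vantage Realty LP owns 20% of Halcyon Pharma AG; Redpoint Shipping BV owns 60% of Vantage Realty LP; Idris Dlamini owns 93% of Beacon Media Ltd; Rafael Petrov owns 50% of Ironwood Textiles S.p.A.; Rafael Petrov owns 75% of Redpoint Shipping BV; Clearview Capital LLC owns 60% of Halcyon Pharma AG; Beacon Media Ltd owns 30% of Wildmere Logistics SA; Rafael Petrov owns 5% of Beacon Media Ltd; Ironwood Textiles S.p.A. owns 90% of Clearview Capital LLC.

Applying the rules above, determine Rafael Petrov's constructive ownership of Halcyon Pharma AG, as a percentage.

36.15%

Chain via Ironwood Textiles S.p.A. → Clearview Capital LLC (R2): 50% × 90% × 60% = 27% of Halcyon Pharma AG.
Chain via Beacon Media Ltd → Wildmere Logistics SA (R2): 5% × 30% × 10% = 0.15% of Halcyon Pharma AG.
Chain via Redpoint Shipping BV → Vantage Realty LP (R2): 75% × 60% × 20% = 9% of Halcyon Pharma AG.
Aggregating (R1): 27% + 0.15% + 9% = 36.15%.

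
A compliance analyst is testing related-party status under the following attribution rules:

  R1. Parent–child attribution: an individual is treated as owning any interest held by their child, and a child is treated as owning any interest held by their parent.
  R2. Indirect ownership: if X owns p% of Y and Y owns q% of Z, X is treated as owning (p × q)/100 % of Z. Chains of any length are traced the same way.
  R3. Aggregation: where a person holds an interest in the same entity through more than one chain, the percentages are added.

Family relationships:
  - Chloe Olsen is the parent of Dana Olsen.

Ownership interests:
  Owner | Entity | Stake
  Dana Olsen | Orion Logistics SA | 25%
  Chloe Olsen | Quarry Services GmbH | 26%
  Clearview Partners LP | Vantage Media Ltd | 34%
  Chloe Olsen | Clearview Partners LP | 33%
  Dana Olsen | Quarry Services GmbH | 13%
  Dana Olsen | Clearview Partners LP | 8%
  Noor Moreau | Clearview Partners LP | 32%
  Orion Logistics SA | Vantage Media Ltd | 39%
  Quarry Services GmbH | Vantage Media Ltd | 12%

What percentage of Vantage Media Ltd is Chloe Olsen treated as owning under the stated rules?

By parent–child attribution (R1), Chloe Olsen is treated as also owning Dana Olsen's interest in Clearview Partners LP, giving 33% + 8% = 41%.
By parent–child attribution (R1), Chloe Olsen is treated as also owning Dana Olsen's interest in Quarry Services GmbH, giving 26% + 13% = 39%.
By parent–child attribution (R1), Chloe Olsen is treated as owning Dana Olsen's 25% interest in Orion Logistics SA.
Chain via Clearview Partners LP (R2): 41% × 34% = 13.94% of Vantage Media Ltd.
Chain via Quarry Services GmbH (R2): 39% × 12% = 4.68% of Vantage Media Ltd.
Chain via Orion Logistics SA (R2): 25% × 39% = 9.75% of Vantage Media Ltd.
Aggregating (R3): 13.94% + 4.68% + 9.75% = 28.37%.

28.37%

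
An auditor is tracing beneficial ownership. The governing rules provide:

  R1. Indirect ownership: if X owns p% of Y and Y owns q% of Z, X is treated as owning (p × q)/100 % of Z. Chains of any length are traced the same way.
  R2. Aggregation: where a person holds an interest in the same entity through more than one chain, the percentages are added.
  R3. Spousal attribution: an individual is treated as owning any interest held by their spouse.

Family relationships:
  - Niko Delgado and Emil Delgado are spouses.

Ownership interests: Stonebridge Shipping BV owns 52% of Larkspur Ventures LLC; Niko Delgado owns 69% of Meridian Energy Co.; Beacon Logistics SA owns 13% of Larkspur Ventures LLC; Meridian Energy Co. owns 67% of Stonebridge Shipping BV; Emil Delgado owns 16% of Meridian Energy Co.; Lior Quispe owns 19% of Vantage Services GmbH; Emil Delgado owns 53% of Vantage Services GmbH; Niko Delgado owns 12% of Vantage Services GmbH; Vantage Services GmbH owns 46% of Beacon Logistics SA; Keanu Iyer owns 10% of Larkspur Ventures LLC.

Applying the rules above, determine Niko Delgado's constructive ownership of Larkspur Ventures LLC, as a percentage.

33.501%

By spousal attribution (R3), Niko Delgado is treated as also owning Emil Delgado's interest in Vantage Services GmbH, giving 12% + 53% = 65%.
By spousal attribution (R3), Niko Delgado is treated as also owning Emil Delgado's interest in Meridian Energy Co, giving 69% + 16% = 85%.
Chain via Vantage Services GmbH → Beacon Logistics SA (R1): 65% × 46% × 13% = 3.887% of Larkspur Ventures LLC.
Chain via Meridian Energy Co. → Stonebridge Shipping BV (R1): 85% × 67% × 52% = 29.614% of Larkspur Ventures LLC.
Aggregating (R2): 3.887% + 29.614% = 33.501%.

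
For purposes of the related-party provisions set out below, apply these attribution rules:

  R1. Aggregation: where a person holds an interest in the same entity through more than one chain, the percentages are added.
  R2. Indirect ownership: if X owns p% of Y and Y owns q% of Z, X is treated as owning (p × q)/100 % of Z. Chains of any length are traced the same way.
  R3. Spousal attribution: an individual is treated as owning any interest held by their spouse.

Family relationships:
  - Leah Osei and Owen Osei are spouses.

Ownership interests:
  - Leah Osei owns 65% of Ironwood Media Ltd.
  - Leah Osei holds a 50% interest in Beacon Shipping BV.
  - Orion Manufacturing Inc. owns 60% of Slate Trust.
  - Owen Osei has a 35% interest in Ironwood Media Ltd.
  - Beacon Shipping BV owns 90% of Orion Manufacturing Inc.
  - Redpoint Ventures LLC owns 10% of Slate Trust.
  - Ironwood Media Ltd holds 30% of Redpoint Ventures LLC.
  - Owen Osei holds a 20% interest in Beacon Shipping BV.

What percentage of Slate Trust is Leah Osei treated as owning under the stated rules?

40.8%

By spousal attribution (R3), Leah Osei is treated as also owning Owen Osei's interest in Ironwood Media Ltd, giving 65% + 35% = 100%.
By spousal attribution (R3), Leah Osei is treated as also owning Owen Osei's interest in Beacon Shipping BV, giving 50% + 20% = 70%.
Chain via Ironwood Media Ltd → Redpoint Ventures LLC (R2): 100% × 30% × 10% = 3% of Slate Trust.
Chain via Beacon Shipping BV → Orion Manufacturing Inc. (R2): 70% × 90% × 60% = 37.8% of Slate Trust.
Aggregating (R1): 3% + 37.8% = 40.8%.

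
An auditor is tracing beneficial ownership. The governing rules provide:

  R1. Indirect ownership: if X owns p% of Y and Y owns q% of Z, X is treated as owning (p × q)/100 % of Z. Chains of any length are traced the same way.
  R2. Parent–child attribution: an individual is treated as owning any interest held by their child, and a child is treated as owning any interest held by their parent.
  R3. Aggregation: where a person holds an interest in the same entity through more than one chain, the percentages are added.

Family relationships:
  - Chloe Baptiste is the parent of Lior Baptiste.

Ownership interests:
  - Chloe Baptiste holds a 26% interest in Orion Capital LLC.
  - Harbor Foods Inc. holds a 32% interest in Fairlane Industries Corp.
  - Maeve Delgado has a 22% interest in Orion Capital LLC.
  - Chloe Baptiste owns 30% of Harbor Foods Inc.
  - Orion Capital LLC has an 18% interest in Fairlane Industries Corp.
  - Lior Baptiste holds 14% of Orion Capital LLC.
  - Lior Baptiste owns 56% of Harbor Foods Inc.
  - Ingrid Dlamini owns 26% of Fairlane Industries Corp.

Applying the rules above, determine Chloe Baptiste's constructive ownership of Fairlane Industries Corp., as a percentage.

By parent–child attribution (R2), Chloe Baptiste is treated as also owning Lior Baptiste's interest in Harbor Foods Inc, giving 30% + 56% = 86%.
By parent–child attribution (R2), Chloe Baptiste is treated as also owning Lior Baptiste's interest in Orion Capital LLC, giving 26% + 14% = 40%.
Chain via Harbor Foods Inc. (R1): 86% × 32% = 27.52% of Fairlane Industries Corp.
Chain via Orion Capital LLC (R1): 40% × 18% = 7.2% of Fairlane Industries Corp.
Aggregating (R3): 27.52% + 7.2% = 34.72%.

34.72%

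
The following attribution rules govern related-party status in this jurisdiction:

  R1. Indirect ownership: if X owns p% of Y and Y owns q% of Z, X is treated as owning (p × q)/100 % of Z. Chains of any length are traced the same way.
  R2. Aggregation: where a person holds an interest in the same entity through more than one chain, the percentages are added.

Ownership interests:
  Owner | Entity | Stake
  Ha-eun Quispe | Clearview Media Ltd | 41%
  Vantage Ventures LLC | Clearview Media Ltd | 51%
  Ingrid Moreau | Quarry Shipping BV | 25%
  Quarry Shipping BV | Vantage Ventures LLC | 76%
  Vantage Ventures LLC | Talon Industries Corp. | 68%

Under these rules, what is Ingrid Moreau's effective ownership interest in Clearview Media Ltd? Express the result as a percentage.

9.69%

Chain via Quarry Shipping BV → Vantage Ventures LLC (R1): 25% × 76% × 51% = 9.69% of Clearview Media Ltd.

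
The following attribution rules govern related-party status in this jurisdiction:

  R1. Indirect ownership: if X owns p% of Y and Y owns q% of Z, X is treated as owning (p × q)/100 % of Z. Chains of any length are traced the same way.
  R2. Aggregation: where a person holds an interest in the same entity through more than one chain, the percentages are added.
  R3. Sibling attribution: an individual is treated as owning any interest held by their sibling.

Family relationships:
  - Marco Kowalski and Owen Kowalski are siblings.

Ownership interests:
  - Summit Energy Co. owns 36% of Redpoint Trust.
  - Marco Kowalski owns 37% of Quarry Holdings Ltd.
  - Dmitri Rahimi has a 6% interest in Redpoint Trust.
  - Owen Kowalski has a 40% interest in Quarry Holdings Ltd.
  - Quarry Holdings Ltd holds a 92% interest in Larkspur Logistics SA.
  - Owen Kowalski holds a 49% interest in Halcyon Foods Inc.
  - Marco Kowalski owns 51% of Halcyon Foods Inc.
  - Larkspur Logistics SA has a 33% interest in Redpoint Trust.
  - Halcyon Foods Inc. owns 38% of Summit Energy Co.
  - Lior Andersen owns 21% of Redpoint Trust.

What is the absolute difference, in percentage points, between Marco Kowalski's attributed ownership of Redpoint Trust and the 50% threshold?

12.9428

By sibling attribution (R3), Marco Kowalski is treated as also owning Owen Kowalski's interest in Halcyon Foods Inc, giving 51% + 49% = 100%.
By sibling attribution (R3), Marco Kowalski is treated as also owning Owen Kowalski's interest in Quarry Holdings Ltd, giving 37% + 40% = 77%.
Chain via Halcyon Foods Inc. → Summit Energy Co. (R1): 100% × 38% × 36% = 13.68% of Redpoint Trust.
Chain via Quarry Holdings Ltd → Larkspur Logistics SA (R1): 77% × 92% × 33% = 23.3772% of Redpoint Trust.
Aggregating (R2): 13.68% + 23.3772% = 37.0572%.
37.0572% falls short of the 50% threshold by 12.9428 percentage points.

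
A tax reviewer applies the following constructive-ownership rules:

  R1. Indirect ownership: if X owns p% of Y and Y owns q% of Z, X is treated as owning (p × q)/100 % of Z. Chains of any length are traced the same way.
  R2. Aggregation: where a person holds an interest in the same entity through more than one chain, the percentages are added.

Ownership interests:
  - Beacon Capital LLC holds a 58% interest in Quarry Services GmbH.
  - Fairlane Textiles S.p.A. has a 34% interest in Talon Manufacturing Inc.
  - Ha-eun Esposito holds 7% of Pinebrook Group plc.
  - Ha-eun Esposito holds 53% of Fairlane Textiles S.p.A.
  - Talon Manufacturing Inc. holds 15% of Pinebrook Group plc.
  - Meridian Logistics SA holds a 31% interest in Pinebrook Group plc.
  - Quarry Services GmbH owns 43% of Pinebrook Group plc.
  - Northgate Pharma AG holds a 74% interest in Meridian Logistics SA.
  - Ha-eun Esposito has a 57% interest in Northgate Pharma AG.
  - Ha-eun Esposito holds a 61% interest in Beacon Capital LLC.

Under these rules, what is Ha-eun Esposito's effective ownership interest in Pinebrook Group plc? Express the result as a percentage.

Chain via Beacon Capital LLC → Quarry Services GmbH (R1): 61% × 58% × 43% = 15.2134% of Pinebrook Group plc.
Chain via Northgate Pharma AG → Meridian Logistics SA (R1): 57% × 74% × 31% = 13.0758% of Pinebrook Group plc.
Chain via Fairlane Textiles S.p.A. → Talon Manufacturing Inc. (R1): 53% × 34% × 15% = 2.703% of Pinebrook Group plc.
Direct interest in Pinebrook Group plc: 7%.
Aggregating (R2): 15.2134% + 13.0758% + 2.703% + 7% = 37.9922%.

37.9922%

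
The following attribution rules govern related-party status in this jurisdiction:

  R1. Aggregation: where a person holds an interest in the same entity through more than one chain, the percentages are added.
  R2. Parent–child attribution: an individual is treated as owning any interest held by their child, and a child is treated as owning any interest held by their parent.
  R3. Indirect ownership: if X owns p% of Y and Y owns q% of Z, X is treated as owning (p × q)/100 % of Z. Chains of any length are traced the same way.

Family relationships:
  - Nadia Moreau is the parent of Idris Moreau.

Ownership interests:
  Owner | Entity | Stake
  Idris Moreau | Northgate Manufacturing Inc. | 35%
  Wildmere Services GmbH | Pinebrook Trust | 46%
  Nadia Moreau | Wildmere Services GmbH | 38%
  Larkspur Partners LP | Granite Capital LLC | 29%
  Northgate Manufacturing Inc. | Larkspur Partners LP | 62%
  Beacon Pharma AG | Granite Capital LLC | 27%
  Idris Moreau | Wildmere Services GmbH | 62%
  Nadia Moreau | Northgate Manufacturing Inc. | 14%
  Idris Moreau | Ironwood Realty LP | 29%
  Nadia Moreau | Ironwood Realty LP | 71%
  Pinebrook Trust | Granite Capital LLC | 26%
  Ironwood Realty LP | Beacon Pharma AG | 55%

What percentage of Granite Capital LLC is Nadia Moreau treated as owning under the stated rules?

35.6202%

By parent–child attribution (R2), Nadia Moreau is treated as also owning Idris Moreau's interest in Wildmere Services GmbH, giving 38% + 62% = 100%.
By parent–child attribution (R2), Nadia Moreau is treated as also owning Idris Moreau's interest in Ironwood Realty LP, giving 71% + 29% = 100%.
By parent–child attribution (R2), Nadia Moreau is treated as also owning Idris Moreau's interest in Northgate Manufacturing Inc, giving 14% + 35% = 49%.
Chain via Wildmere Services GmbH → Pinebrook Trust (R3): 100% × 46% × 26% = 11.96% of Granite Capital LLC.
Chain via Ironwood Realty LP → Beacon Pharma AG (R3): 100% × 55% × 27% = 14.85% of Granite Capital LLC.
Chain via Northgate Manufacturing Inc. → Larkspur Partners LP (R3): 49% × 62% × 29% = 8.8102% of Granite Capital LLC.
Aggregating (R1): 11.96% + 14.85% + 8.8102% = 35.6202%.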